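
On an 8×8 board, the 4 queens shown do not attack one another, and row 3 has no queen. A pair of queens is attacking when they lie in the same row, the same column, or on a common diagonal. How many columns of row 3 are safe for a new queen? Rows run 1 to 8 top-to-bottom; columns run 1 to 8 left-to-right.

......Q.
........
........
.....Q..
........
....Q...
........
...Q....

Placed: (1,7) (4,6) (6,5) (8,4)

(1,7) attacks row 3 at column 7 and diagonals 5.
(4,6) attacks row 3 at column 6 and diagonals 5, 7.
(6,5) attacks row 3 at column 5 and diagonals 2, 8.
(8,4) attacks row 3 at column 4.
Attacked columns: {2, 4, 5, 6, 7, 8}. Safe: {1, 3}.

2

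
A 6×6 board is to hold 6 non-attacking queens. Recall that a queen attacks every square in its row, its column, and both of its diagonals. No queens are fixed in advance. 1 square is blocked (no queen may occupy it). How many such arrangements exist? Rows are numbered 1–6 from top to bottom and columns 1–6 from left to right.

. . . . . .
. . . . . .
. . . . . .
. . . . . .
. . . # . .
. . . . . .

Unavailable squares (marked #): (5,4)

3

Branch on row 1: col 1 → 0; col 2 → 1; col 3 → 1; col 4 → 1; col 5 → 0; col 6 → 0.
Sum: 0 + 1 + 1 + 1 + 0 + 0 = 3.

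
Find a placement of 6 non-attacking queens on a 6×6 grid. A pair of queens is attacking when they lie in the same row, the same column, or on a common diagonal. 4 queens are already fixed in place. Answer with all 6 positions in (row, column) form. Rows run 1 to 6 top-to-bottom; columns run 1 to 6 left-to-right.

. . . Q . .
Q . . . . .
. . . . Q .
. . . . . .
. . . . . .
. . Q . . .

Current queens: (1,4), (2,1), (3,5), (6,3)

Row 4: attacked by (1,4)→{1,4}; (2,1)→{1,3}; (3,5)→{4,5,6}; (6,3)→{1,3,5}. Safe: 2. Place at column 2.
Row 5: attacked by (1,4)→{4}; (2,1)→{1,4}; (3,5)→{3,5}; (4,2)→{1,2,3}; (6,3)→{2,3,4}. Safe: 6. Place at column 6.
Columns [4, 1, 5, 2, 6, 3], r−c [-3, 1, -2, 2, -1, 3], r+c [5, 3, 8, 6, 11, 9] are all distinct, so no two queens attack.

(1,4) (2,1) (3,5) (4,2) (5,6) (6,3)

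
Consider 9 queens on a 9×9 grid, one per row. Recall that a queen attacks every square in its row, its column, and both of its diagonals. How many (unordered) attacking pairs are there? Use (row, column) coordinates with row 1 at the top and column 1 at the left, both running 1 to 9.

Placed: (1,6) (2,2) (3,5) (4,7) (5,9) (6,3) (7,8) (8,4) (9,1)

All columns are distinct and no two queens satisfy |Δrow| = |Δcol|, so no pair attacks.

0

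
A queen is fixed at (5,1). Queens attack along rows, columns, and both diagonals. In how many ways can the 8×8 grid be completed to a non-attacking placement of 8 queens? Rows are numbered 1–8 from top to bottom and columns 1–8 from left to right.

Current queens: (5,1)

18

Branch on row 1: col 2 → 3; col 3 → 4; col 4 → 5; col 6 → 4; col 7 → 1; col 8 → 1.
Sum: 3 + 4 + 5 + 4 + 1 + 1 = 18.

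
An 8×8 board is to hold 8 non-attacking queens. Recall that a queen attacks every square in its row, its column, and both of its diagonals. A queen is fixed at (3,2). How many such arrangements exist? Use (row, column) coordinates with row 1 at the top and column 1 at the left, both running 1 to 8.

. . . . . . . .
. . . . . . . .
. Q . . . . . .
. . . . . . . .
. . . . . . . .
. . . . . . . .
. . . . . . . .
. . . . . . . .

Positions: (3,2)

14

Branch on row 1: col 1 → 0; col 3 → 7; col 5 → 3; col 6 → 2; col 7 → 2; col 8 → 0.
Sum: 0 + 7 + 3 + 2 + 2 + 0 = 14.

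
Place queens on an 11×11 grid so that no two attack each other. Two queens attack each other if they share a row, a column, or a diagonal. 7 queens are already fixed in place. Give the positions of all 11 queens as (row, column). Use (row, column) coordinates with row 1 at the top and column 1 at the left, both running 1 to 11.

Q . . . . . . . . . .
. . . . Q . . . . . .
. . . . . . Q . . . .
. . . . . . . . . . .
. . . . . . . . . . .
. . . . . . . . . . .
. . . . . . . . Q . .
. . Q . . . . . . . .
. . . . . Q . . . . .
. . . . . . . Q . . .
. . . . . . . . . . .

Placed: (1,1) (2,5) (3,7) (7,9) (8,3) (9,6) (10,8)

(1,1) (2,5) (3,7) (4,10) (5,4) (6,11) (7,9) (8,3) (9,6) (10,8) (11,2)

Row 4: attacked by (1,1)→{1,4}; (2,5)→{3,5,7}; (3,7)→{6,7,8}; (7,9)→{6,9}; (8,3)→{3,7}; (9,6)→{1,6,11}; (10,8)→{2,8}. Safe: 10. Place at column 10.
Row 5: attacked by (1,1)→{1,5}; (2,5)→{2,5,8}; (3,7)→{5,7,9}; (4,10)→{9,10,11}; (7,9)→{7,9,11}; (8,3)→{3,6}; (9,6)→{2,6,10}; (10,8)→{3,8}. Safe: 4. Place at column 4.
Row 6: attacked by (1,1)→{1,6}; (2,5)→{1,5,9}; (3,7)→{4,7,10}; (4,10)→{8,10}; (5,4)→{3,4,5}; (7,9)→{8,9,10}; (8,3)→{1,3,5}; (9,6)→{3,6,9}; (10,8)→{4,8}. Safe: 2, 11. Place at column 11.
Row 11: attacked by (1,1)→{1,11}; (2,5)→{5}; (3,7)→{7}; (4,10)→{3,10}; (5,4)→{4,10}; (6,11)→{6,11}; (7,9)→{5,9}; (8,3)→{3,6}; (9,6)→{4,6,8}; (10,8)→{7,8,9}. Safe: 2. Place at column 2.
Columns [1, 5, 7, 10, 4, 11, 9, 3, 6, 8, 2], r−c [0, -3, -4, -6, 1, -5, -2, 5, 3, 2, 9], r+c [2, 7, 10, 14, 9, 17, 16, 11, 15, 18, 13] are all distinct, so no two queens attack.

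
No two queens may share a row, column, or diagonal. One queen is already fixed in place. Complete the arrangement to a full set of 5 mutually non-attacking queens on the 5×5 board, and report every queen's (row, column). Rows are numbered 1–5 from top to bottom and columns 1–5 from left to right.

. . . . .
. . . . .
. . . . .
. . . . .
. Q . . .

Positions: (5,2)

(1,5) (2,3) (3,1) (4,4) (5,2)

Row 1: attacked by (5,2)→{2}. Safe: 1, 3, 4, 5. Place at column 5.
Row 2: attacked by (1,5)→{4,5}; (5,2)→{2,5}. Safe: 1, 3. Place at column 3.
Row 3: attacked by (1,5)→{3,5}; (2,3)→{2,3,4}; (5,2)→{2,4}. Safe: 1. Place at column 1.
Row 4: attacked by (1,5)→{2,5}; (2,3)→{1,3,5}; (3,1)→{1,2}; (5,2)→{1,2,3}. Safe: 4. Place at column 4.
Columns [5, 3, 1, 4, 2], r−c [-4, -1, 2, 0, 3], r+c [6, 5, 4, 8, 7] are all distinct, so no two queens attack.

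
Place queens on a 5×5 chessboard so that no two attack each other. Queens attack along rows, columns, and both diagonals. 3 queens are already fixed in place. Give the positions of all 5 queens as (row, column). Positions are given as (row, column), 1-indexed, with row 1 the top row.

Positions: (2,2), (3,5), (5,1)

Row 1: attacked by (2,2)→{1,2,3}; (3,5)→{3,5}; (5,1)→{1,5}. Safe: 4. Place at column 4.
Row 4: attacked by (1,4)→{1,4}; (2,2)→{2,4}; (3,5)→{4,5}; (5,1)→{1,2}. Safe: 3. Place at column 3.
Columns [4, 2, 5, 3, 1], r−c [-3, 0, -2, 1, 4], r+c [5, 4, 8, 7, 6] are all distinct, so no two queens attack.

(1,4) (2,2) (3,5) (4,3) (5,1)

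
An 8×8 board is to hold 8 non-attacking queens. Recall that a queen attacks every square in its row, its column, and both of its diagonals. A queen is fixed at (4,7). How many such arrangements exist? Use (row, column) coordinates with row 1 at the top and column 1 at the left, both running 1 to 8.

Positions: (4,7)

8

Branch on row 1: col 1 → 0; col 2 → 1; col 3 → 3; col 5 → 2; col 6 → 2; col 8 → 0.
Sum: 0 + 1 + 3 + 2 + 2 + 0 = 8.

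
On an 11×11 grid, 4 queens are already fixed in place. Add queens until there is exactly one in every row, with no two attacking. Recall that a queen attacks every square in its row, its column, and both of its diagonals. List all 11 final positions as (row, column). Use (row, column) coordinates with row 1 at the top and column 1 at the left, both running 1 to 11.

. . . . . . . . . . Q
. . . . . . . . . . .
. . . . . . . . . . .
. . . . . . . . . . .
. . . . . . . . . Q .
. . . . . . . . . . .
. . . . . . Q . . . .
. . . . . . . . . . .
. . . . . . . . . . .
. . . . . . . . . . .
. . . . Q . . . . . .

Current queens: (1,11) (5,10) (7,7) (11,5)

Row 2: attacked by (1,11)→{10,11}; (5,10)→{7,10}; (7,7)→{2,7}; (11,5)→{5}. Safe: 1, 3, 4, 6, 8, 9. Place at column 4.
Row 3: attacked by (1,11)→{9,11}; (2,4)→{3,4,5}; (5,10)→{8,10}; (7,7)→{3,7,11}; (11,5)→{5}. Safe: 1, 2, 6. Place at column 6.
Row 4: attacked by (1,11)→{8,11}; (2,4)→{2,4,6}; (3,6)→{5,6,7}; (5,10)→{9,10,11}; (7,7)→{4,7,10}; (11,5)→{5}. Safe: 1, 3. Place at column 3.
Row 6: attacked by (1,11)→{6,11}; (2,4)→{4,8}; (3,6)→{3,6,9}; (4,3)→{1,3,5}; (5,10)→{9,10,11}; (7,7)→{6,7,8}; (11,5)→{5,10}. Safe: 2. Place at column 2.
Row 8: attacked by (1,11)→{4,11}; (2,4)→{4,10}; (3,6)→{1,6,11}; (4,3)→{3,7}; (5,10)→{7,10}; (6,2)→{2,4}; (7,7)→{6,7,8}; (11,5)→{2,5,8}. Safe: 9. Place at column 9.
Row 9: attacked by (1,11)→{3,11}; (2,4)→{4,11}; (3,6)→{6}; (4,3)→{3,8}; (5,10)→{6,10}; (6,2)→{2,5}; (7,7)→{5,7,9}; (8,9)→{8,9,10}; (11,5)→{3,5,7}. Safe: 1. Place at column 1.
Row 10: attacked by (1,11)→{2,11}; (2,4)→{4}; (3,6)→{6}; (4,3)→{3,9}; (5,10)→{5,10}; (6,2)→{2,6}; (7,7)→{4,7,10}; (8,9)→{7,9,11}; (9,1)→{1,2}; (11,5)→{4,5,6}. Safe: 8. Place at column 8.
Columns [11, 4, 6, 3, 10, 2, 7, 9, 1, 8, 5], r−c [-10, -2, -3, 1, -5, 4, 0, -1, 8, 2, 6], r+c [12, 6, 9, 7, 15, 8, 14, 17, 10, 18, 16] are all distinct, so no two queens attack.

(1,11) (2,4) (3,6) (4,3) (5,10) (6,2) (7,7) (8,9) (9,1) (10,8) (11,5)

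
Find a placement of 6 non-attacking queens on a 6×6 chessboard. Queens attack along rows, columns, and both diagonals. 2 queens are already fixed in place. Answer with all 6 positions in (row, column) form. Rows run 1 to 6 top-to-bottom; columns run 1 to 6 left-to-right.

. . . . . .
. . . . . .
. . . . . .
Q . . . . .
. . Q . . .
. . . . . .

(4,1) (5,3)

(1,2) (2,4) (3,6) (4,1) (5,3) (6,5)

Row 1: attacked by (4,1)→{1,4}; (5,3)→{3}. Safe: 2, 5, 6. Place at column 2.
Row 2: attacked by (1,2)→{1,2,3}; (4,1)→{1,3}; (5,3)→{3,6}. Safe: 4, 5. Place at column 4.
Row 3: attacked by (1,2)→{2,4}; (2,4)→{3,4,5}; (4,1)→{1,2}; (5,3)→{1,3,5}. Safe: 6. Place at column 6.
Row 6: attacked by (1,2)→{2}; (2,4)→{4}; (3,6)→{3,6}; (4,1)→{1,3}; (5,3)→{2,3,4}. Safe: 5. Place at column 5.
Columns [2, 4, 6, 1, 3, 5], r−c [-1, -2, -3, 3, 2, 1], r+c [3, 6, 9, 5, 8, 11] are all distinct, so no two queens attack.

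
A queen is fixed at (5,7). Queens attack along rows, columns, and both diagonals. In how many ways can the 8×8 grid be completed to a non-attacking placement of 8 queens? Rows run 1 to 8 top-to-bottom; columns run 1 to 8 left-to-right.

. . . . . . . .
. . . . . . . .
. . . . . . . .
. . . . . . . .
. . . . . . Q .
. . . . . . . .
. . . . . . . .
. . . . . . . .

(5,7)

8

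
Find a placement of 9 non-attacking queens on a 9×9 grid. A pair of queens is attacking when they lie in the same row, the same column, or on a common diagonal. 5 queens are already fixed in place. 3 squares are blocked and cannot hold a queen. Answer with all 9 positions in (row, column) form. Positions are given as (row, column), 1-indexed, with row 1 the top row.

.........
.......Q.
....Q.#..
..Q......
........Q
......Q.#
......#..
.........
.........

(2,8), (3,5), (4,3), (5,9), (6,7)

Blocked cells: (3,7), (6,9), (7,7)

Row 1: attacked by (2,8)→{7,8,9}; (3,5)→{3,5,7}; (4,3)→{3,6}; (5,9)→{5,9}; (6,7)→{2,7}. Safe: 1, 4. Place at column 1.
Row 7: attacked by (1,1)→{1,7}; (2,8)→{3,8}; (3,5)→{1,5,9}; (4,3)→{3,6}; (5,9)→{7,9}; (6,7)→{6,7,8}. Blocked: 7. Safe: 2, 4. Place at column 2.
Row 8: attacked by (1,1)→{1,8}; (2,8)→{2,8}; (3,5)→{5}; (4,3)→{3,7}; (5,9)→{6,9}; (6,7)→{5,7,9}; (7,2)→{1,2,3}. Safe: 4. Place at column 4.
Row 9: attacked by (1,1)→{1,9}; (2,8)→{1,8}; (3,5)→{5}; (4,3)→{3,8}; (5,9)→{5,9}; (6,7)→{4,7}; (7,2)→{2,4}; (8,4)→{3,4,5}. Safe: 6. Place at column 6.
Columns [1, 8, 5, 3, 9, 7, 2, 4, 6], r−c [0, -6, -2, 1, -4, -1, 5, 4, 3], r+c [2, 10, 8, 7, 14, 13, 9, 12, 15] are all distinct, so no two queens attack.

(1,1) (2,8) (3,5) (4,3) (5,9) (6,7) (7,2) (8,4) (9,6)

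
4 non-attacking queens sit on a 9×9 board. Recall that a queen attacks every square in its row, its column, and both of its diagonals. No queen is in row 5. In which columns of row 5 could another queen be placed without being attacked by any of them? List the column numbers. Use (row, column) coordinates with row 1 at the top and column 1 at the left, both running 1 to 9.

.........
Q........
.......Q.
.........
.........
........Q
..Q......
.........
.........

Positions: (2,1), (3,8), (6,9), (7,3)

columns 2, 7

(2,1) attacks row 5 at column 1 and diagonals 4.
(3,8) attacks row 5 at column 8 and diagonals 6.
(6,9) attacks row 5 at column 9 and diagonals 8.
(7,3) attacks row 5 at column 3 and diagonals 1, 5.
Attacked columns: {1, 3, 4, 5, 6, 8, 9}. Safe: {2, 7}.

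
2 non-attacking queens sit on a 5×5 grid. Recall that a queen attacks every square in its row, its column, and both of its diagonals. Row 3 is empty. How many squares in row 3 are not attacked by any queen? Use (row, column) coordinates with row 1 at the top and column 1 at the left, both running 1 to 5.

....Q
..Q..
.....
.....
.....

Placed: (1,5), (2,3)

1

(1,5) attacks row 3 at column 5 and diagonals 3.
(2,3) attacks row 3 at column 3 and diagonals 2, 4.
Attacked columns: {2, 3, 4, 5}. Safe: {1}.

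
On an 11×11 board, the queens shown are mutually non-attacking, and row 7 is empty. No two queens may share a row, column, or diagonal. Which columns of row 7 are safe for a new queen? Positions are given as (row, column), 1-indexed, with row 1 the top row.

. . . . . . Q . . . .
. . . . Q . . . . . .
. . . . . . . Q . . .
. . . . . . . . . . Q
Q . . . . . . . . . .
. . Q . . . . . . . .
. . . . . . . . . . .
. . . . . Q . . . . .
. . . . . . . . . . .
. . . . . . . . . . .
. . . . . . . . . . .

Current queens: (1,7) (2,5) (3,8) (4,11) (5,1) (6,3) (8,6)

columns 9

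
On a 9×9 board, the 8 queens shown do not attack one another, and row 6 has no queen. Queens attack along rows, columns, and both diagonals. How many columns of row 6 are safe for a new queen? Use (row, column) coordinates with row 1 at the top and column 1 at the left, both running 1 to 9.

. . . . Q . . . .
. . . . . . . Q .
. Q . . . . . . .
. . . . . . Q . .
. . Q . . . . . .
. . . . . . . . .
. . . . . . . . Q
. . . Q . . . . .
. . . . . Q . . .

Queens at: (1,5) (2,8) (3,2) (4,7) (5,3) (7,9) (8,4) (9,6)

(1,5) attacks row 6 at column 5.
(2,8) attacks row 6 at column 8 and diagonals 4.
(3,2) attacks row 6 at column 2 and diagonals 5.
(4,7) attacks row 6 at column 7 and diagonals 5, 9.
(5,3) attacks row 6 at column 3 and diagonals 2, 4.
(7,9) attacks row 6 at column 9 and diagonals 8.
(8,4) attacks row 6 at column 4 and diagonals 2, 6.
(9,6) attacks row 6 at column 6 and diagonals 3, 9.
Attacked columns: {2, 3, 4, 5, 6, 7, 8, 9}. Safe: {1}.

1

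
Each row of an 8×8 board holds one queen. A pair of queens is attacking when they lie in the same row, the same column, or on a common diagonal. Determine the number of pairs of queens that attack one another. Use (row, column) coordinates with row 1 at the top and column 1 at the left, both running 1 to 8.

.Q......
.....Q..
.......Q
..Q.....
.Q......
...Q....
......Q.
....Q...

3

Same column: (1,2)–(5,2) (column 2).
Same diagonal: (4,3)–(5,2) (|4−5| = |3−2| = 1); (5,2)–(8,5) (|5−8| = |2−5| = 3).
Total attacking pairs: 3.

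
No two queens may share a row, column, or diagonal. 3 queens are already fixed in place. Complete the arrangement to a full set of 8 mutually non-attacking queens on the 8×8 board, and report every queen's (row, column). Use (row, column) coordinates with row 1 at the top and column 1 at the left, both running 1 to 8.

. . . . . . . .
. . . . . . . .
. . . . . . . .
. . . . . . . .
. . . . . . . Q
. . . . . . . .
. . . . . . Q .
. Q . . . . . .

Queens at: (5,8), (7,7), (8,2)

(1,3) (2,6) (3,4) (4,1) (5,8) (6,5) (7,7) (8,2)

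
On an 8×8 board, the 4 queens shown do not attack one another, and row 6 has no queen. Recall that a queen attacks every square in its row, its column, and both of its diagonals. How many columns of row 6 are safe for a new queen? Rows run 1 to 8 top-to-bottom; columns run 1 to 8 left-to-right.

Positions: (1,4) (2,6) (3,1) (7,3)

3

(1,4) attacks row 6 at column 4.
(2,6) attacks row 6 at column 6 and diagonals 2.
(3,1) attacks row 6 at column 1 and diagonals 4.
(7,3) attacks row 6 at column 3 and diagonals 2, 4.
Attacked columns: {1, 2, 3, 4, 6}. Safe: {5, 7, 8}.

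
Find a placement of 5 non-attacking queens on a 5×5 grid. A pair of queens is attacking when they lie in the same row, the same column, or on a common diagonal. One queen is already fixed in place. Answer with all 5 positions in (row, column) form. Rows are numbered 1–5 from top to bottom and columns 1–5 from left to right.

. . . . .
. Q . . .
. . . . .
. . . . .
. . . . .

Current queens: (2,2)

Row 1: attacked by (2,2)→{1,2,3}. Safe: 4, 5. Place at column 4.
Row 3: attacked by (1,4)→{2,4}; (2,2)→{1,2,3}. Safe: 5. Place at column 5.
Row 4: attacked by (1,4)→{1,4}; (2,2)→{2,4}; (3,5)→{4,5}. Safe: 3. Place at column 3.
Row 5: attacked by (1,4)→{4}; (2,2)→{2,5}; (3,5)→{3,5}; (4,3)→{2,3,4}. Safe: 1. Place at column 1.
Columns [4, 2, 5, 3, 1], r−c [-3, 0, -2, 1, 4], r+c [5, 4, 8, 7, 6] are all distinct, so no two queens attack.

(1,4) (2,2) (3,5) (4,3) (5,1)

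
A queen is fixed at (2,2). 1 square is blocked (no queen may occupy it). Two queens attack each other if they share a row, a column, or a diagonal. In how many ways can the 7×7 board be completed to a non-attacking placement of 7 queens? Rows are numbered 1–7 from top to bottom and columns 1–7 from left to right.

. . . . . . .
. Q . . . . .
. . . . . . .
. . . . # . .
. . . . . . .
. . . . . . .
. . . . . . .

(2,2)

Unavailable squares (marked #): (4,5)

3

Branch on row 1: col 4 → 0; col 5 → 1; col 6 → 1; col 7 → 1.
Sum: 0 + 1 + 1 + 1 = 3.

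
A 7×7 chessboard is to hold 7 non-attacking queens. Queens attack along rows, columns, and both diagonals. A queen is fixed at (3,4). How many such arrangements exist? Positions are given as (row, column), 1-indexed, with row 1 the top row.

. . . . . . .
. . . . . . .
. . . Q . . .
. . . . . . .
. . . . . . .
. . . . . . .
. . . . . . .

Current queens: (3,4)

4

Branch on row 1: col 1 → 1; col 3 → 1; col 5 → 1; col 7 → 1.
Sum: 1 + 1 + 1 + 1 = 4.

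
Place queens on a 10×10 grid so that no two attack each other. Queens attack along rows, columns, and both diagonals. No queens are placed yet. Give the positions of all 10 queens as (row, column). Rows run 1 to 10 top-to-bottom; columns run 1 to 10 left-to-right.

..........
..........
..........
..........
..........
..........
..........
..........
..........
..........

(1,5) (2,8) (3,1) (4,9) (5,7) (6,2) (7,10) (8,3) (9,6) (10,4)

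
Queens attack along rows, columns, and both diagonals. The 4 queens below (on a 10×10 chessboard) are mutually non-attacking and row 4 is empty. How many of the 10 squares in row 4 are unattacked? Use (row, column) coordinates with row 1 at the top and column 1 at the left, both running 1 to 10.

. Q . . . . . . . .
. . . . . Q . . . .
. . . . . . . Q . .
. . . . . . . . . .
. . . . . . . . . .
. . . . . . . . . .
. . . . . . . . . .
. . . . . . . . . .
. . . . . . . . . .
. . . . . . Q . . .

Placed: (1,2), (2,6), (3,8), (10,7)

2

(1,2) attacks row 4 at column 2 and diagonals 5.
(2,6) attacks row 4 at column 6 and diagonals 4, 8.
(3,8) attacks row 4 at column 8 and diagonals 7, 9.
(10,7) attacks row 4 at column 7 and diagonals 1.
Attacked columns: {1, 2, 4, 5, 6, 7, 8, 9}. Safe: {3, 10}.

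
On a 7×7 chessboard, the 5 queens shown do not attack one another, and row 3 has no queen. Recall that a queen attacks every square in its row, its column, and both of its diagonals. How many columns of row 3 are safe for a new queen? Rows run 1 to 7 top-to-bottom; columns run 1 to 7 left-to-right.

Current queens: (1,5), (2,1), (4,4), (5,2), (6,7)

1

(1,5) attacks row 3 at column 5 and diagonals 3, 7.
(2,1) attacks row 3 at column 1 and diagonals 2.
(4,4) attacks row 3 at column 4 and diagonals 3, 5.
(5,2) attacks row 3 at column 2 and diagonals 4.
(6,7) attacks row 3 at column 7 and diagonals 4.
Attacked columns: {1, 2, 3, 4, 5, 7}. Safe: {6}.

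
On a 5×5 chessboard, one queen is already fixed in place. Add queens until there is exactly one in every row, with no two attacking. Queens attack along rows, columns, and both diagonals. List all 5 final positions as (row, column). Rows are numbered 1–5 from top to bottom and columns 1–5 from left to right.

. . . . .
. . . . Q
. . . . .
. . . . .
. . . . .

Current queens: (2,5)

Row 1: attacked by (2,5)→{4,5}. Safe: 1, 2, 3. Place at column 2.
Row 3: attacked by (1,2)→{2,4}; (2,5)→{4,5}. Safe: 1, 3. Place at column 3.
Row 4: attacked by (1,2)→{2,5}; (2,5)→{3,5}; (3,3)→{2,3,4}. Safe: 1. Place at column 1.
Row 5: attacked by (1,2)→{2}; (2,5)→{2,5}; (3,3)→{1,3,5}; (4,1)→{1,2}. Safe: 4. Place at column 4.
Columns [2, 5, 3, 1, 4], r−c [-1, -3, 0, 3, 1], r+c [3, 7, 6, 5, 9] are all distinct, so no two queens attack.

(1,2) (2,5) (3,3) (4,1) (5,4)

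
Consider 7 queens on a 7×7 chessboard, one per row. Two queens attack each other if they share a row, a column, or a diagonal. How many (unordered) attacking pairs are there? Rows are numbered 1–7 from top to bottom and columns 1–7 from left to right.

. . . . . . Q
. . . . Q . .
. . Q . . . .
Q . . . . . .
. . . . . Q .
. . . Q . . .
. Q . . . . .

All columns are distinct and no two queens satisfy |Δrow| = |Δcol|, so no pair attacks.

0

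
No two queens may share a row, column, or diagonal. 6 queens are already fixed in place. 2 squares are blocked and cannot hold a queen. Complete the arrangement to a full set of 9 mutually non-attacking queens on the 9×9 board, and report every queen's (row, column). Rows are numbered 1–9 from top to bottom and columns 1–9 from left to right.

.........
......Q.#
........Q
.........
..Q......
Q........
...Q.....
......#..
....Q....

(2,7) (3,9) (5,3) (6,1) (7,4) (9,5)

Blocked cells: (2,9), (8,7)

Row 1: attacked by (2,7)→{6,7,8}; (3,9)→{7,9}; (5,3)→{3,7}; (6,1)→{1,6}; (7,4)→{4}; (9,5)→{5}. Safe: 2. Place at column 2.
Row 4: attacked by (1,2)→{2,5}; (2,7)→{5,7,9}; (3,9)→{8,9}; (5,3)→{2,3,4}; (6,1)→{1,3}; (7,4)→{1,4,7}; (9,5)→{5}. Safe: 6. Place at column 6.
Row 8: attacked by (1,2)→{2,9}; (2,7)→{1,7}; (3,9)→{4,9}; (4,6)→{2,6}; (5,3)→{3,6}; (6,1)→{1,3}; (7,4)→{3,4,5}; (9,5)→{4,5,6}. Blocked: 7. Safe: 8. Place at column 8.
Columns [2, 7, 9, 6, 3, 1, 4, 8, 5], r−c [-1, -5, -6, -2, 2, 5, 3, 0, 4], r+c [3, 9, 12, 10, 8, 7, 11, 16, 14] are all distinct, so no two queens attack.

(1,2) (2,7) (3,9) (4,6) (5,3) (6,1) (7,4) (8,8) (9,5)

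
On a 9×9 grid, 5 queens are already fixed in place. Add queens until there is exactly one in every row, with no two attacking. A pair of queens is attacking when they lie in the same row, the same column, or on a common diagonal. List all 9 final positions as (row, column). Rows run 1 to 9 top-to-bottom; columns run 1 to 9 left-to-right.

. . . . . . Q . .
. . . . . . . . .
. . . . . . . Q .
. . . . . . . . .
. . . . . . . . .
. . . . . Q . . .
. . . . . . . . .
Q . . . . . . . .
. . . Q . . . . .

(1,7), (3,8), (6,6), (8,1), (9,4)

Row 2: attacked by (1,7)→{6,7,8}; (3,8)→{7,8,9}; (6,6)→{2,6}; (8,1)→{1,7}; (9,4)→{4}. Safe: 3, 5. Place at column 5.
Row 4: attacked by (1,7)→{4,7}; (2,5)→{3,5,7}; (3,8)→{7,8,9}; (6,6)→{4,6,8}; (8,1)→{1,5}; (9,4)→{4,9}. Safe: 2. Place at column 2.
Row 5: attacked by (1,7)→{3,7}; (2,5)→{2,5,8}; (3,8)→{6,8}; (4,2)→{1,2,3}; (6,6)→{5,6,7}; (8,1)→{1,4}; (9,4)→{4,8}. Safe: 9. Place at column 9.
Row 7: attacked by (1,7)→{1,7}; (2,5)→{5}; (3,8)→{4,8}; (4,2)→{2,5}; (5,9)→{7,9}; (6,6)→{5,6,7}; (8,1)→{1,2}; (9,4)→{2,4,6}. Safe: 3. Place at column 3.
Columns [7, 5, 8, 2, 9, 6, 3, 1, 4], r−c [-6, -3, -5, 2, -4, 0, 4, 7, 5], r+c [8, 7, 11, 6, 14, 12, 10, 9, 13] are all distinct, so no two queens attack.

(1,7) (2,5) (3,8) (4,2) (5,9) (6,6) (7,3) (8,1) (9,4)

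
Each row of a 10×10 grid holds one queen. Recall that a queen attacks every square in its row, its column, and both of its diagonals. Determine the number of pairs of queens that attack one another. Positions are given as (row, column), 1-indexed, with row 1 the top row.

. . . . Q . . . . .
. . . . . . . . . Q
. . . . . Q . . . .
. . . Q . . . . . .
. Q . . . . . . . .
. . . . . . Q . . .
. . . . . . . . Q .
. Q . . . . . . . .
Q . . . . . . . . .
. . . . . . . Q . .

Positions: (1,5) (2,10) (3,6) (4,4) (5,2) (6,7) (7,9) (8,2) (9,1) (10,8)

2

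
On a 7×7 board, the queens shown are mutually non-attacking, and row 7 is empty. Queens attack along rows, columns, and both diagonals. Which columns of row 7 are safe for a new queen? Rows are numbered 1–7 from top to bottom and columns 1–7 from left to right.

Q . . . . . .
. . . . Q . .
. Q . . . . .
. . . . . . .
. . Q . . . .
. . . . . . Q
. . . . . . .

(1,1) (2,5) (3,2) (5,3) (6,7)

columns 4

(1,1) attacks row 7 at column 1 and diagonals 7.
(2,5) attacks row 7 at column 5.
(3,2) attacks row 7 at column 2 and diagonals 6.
(5,3) attacks row 7 at column 3 and diagonals 1, 5.
(6,7) attacks row 7 at column 7 and diagonals 6.
Attacked columns: {1, 2, 3, 5, 6, 7}. Safe: {4}.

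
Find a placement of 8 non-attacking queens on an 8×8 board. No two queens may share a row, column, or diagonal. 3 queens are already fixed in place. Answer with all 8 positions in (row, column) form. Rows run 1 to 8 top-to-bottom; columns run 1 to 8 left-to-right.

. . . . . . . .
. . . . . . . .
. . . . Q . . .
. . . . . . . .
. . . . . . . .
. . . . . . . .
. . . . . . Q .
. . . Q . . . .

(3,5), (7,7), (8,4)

Row 1: attacked by (3,5)→{3,5,7}; (7,7)→{1,7}; (8,4)→{4}. Safe: 2, 6, 8. Place at column 6.
Row 2: attacked by (1,6)→{5,6,7}; (3,5)→{4,5,6}; (7,7)→{2,7}; (8,4)→{4}. Safe: 1, 3, 8. Place at column 1.
Row 4: attacked by (1,6)→{3,6}; (2,1)→{1,3}; (3,5)→{4,5,6}; (7,7)→{4,7}; (8,4)→{4,8}. Safe: 2. Place at column 2.
Row 5: attacked by (1,6)→{2,6}; (2,1)→{1,4}; (3,5)→{3,5,7}; (4,2)→{1,2,3}; (7,7)→{5,7}; (8,4)→{1,4,7}. Safe: 8. Place at column 8.
Row 6: attacked by (1,6)→{1,6}; (2,1)→{1,5}; (3,5)→{2,5,8}; (4,2)→{2,4}; (5,8)→{7,8}; (7,7)→{6,7,8}; (8,4)→{2,4,6}. Safe: 3. Place at column 3.
Columns [6, 1, 5, 2, 8, 3, 7, 4], r−c [-5, 1, -2, 2, -3, 3, 0, 4], r+c [7, 3, 8, 6, 13, 9, 14, 12] are all distinct, so no two queens attack.

(1,6) (2,1) (3,5) (4,2) (5,8) (6,3) (7,7) (8,4)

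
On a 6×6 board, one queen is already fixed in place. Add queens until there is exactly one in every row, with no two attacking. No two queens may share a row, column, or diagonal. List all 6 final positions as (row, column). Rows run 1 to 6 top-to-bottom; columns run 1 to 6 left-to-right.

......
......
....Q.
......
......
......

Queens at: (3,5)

Row 1: attacked by (3,5)→{3,5}. Safe: 1, 2, 4, 6. Place at column 4.
Row 2: attacked by (1,4)→{3,4,5}; (3,5)→{4,5,6}. Safe: 1, 2. Place at column 1.
Row 4: attacked by (1,4)→{1,4}; (2,1)→{1,3}; (3,5)→{4,5,6}. Safe: 2. Place at column 2.
Row 5: attacked by (1,4)→{4}; (2,1)→{1,4}; (3,5)→{3,5}; (4,2)→{1,2,3}. Safe: 6. Place at column 6.
Row 6: attacked by (1,4)→{4}; (2,1)→{1,5}; (3,5)→{2,5}; (4,2)→{2,4}; (5,6)→{5,6}. Safe: 3. Place at column 3.
Columns [4, 1, 5, 2, 6, 3], r−c [-3, 1, -2, 2, -1, 3], r+c [5, 3, 8, 6, 11, 9] are all distinct, so no two queens attack.

(1,4) (2,1) (3,5) (4,2) (5,6) (6,3)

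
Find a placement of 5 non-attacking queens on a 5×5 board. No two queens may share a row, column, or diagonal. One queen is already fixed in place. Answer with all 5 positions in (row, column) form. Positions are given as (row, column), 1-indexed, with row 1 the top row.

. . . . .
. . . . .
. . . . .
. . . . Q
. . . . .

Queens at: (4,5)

Row 1: attacked by (4,5)→{2,5}. Safe: 1, 3, 4. Place at column 4.
Row 2: attacked by (1,4)→{3,4,5}; (4,5)→{3,5}. Safe: 1, 2. Place at column 1.
Row 3: attacked by (1,4)→{2,4}; (2,1)→{1,2}; (4,5)→{4,5}. Safe: 3. Place at column 3.
Row 5: attacked by (1,4)→{4}; (2,1)→{1,4}; (3,3)→{1,3,5}; (4,5)→{4,5}. Safe: 2. Place at column 2.
Columns [4, 1, 3, 5, 2], r−c [-3, 1, 0, -1, 3], r+c [5, 3, 6, 9, 7] are all distinct, so no two queens attack.

(1,4) (2,1) (3,3) (4,5) (5,2)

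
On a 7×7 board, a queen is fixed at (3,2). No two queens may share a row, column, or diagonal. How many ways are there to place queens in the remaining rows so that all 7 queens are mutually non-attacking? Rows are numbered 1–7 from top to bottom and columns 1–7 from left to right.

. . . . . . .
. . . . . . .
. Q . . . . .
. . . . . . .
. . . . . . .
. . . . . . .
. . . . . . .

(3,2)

6

Branch on row 1: col 1 → 1; col 3 → 2; col 5 → 2; col 6 → 1; col 7 → 0.
Sum: 1 + 2 + 2 + 1 + 0 = 6.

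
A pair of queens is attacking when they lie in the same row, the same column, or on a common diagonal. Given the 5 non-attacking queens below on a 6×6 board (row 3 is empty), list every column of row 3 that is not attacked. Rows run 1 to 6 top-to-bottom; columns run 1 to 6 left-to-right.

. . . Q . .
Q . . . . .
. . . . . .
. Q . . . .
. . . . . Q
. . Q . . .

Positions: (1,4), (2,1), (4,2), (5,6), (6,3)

columns 5

(1,4) attacks row 3 at column 4 and diagonals 2, 6.
(2,1) attacks row 3 at column 1 and diagonals 2.
(4,2) attacks row 3 at column 2 and diagonals 1, 3.
(5,6) attacks row 3 at column 6 and diagonals 4.
(6,3) attacks row 3 at column 3 and diagonals 6.
Attacked columns: {1, 2, 3, 4, 6}. Safe: {5}.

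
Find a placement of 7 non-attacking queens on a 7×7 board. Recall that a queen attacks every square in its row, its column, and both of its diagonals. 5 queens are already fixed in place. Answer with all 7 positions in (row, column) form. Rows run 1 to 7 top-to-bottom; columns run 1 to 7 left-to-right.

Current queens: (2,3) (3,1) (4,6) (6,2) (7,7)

Row 1: attacked by (2,3)→{2,3,4}; (3,1)→{1,3}; (4,6)→{3,6}; (6,2)→{2,7}; (7,7)→{1,7}. Safe: 5. Place at column 5.
Row 5: attacked by (1,5)→{1,5}; (2,3)→{3,6}; (3,1)→{1,3}; (4,6)→{5,6,7}; (6,2)→{1,2,3}; (7,7)→{5,7}. Safe: 4. Place at column 4.
Columns [5, 3, 1, 6, 4, 2, 7], r−c [-4, -1, 2, -2, 1, 4, 0], r+c [6, 5, 4, 10, 9, 8, 14] are all distinct, so no two queens attack.

(1,5) (2,3) (3,1) (4,6) (5,4) (6,2) (7,7)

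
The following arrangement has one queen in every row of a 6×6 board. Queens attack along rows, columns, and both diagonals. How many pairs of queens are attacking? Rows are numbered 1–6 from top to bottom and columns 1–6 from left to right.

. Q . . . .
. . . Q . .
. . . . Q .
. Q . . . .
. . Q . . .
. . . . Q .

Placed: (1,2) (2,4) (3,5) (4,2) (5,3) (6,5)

Same column: (1,2)–(4,2) (column 2); (3,5)–(6,5) (column 5).
Same diagonal: (2,4)–(3,5) (|2−3| = |4−5| = 1); (2,4)–(4,2) (|2−4| = |4−2| = 2); (3,5)–(5,3) (|3−5| = |5−3| = 2); (4,2)–(5,3) (|4−5| = |2−3| = 1).
Total attacking pairs: 6.

6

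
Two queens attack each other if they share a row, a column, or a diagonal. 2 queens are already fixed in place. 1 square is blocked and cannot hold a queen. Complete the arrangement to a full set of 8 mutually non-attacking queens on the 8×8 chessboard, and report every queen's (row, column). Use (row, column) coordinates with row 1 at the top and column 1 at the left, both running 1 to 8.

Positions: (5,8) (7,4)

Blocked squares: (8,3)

(1,3) (2,1) (3,7) (4,5) (5,8) (6,2) (7,4) (8,6)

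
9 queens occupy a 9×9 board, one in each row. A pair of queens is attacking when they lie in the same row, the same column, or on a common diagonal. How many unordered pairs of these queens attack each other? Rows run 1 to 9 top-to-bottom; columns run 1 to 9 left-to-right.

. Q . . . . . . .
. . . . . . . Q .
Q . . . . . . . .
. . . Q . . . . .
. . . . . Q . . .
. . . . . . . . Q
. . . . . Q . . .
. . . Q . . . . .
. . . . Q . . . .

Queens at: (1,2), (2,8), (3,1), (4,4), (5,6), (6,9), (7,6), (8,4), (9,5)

4

Same column: (4,4)–(8,4) (column 4); (5,6)–(7,6) (column 6).
Same diagonal: (1,2)–(5,6) (|1−5| = |2−6| = 4); (8,4)–(9,5) (|8−9| = |4−5| = 1).
Total attacking pairs: 4.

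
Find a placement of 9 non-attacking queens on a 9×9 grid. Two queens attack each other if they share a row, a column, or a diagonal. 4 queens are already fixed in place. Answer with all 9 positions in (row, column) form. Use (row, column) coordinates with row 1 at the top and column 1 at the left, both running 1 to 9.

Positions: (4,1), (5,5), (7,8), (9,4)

(1,3) (2,7) (3,9) (4,1) (5,5) (6,2) (7,8) (8,6) (9,4)

Row 1: attacked by (4,1)→{1,4}; (5,5)→{1,5,9}; (7,8)→{2,8}; (9,4)→{4}. Safe: 3, 6, 7. Place at column 3.
Row 2: attacked by (1,3)→{2,3,4}; (4,1)→{1,3}; (5,5)→{2,5,8}; (7,8)→{3,8}; (9,4)→{4}. Safe: 6, 7, 9. Place at column 7.
Row 3: attacked by (1,3)→{1,3,5}; (2,7)→{6,7,8}; (4,1)→{1,2}; (5,5)→{3,5,7}; (7,8)→{4,8}; (9,4)→{4}. Safe: 9. Place at column 9.
Row 6: attacked by (1,3)→{3,8}; (2,7)→{3,7}; (3,9)→{6,9}; (4,1)→{1,3}; (5,5)→{4,5,6}; (7,8)→{7,8,9}; (9,4)→{1,4,7}. Safe: 2. Place at column 2.
Row 8: attacked by (1,3)→{3}; (2,7)→{1,7}; (3,9)→{4,9}; (4,1)→{1,5}; (5,5)→{2,5,8}; (6,2)→{2,4}; (7,8)→{7,8,9}; (9,4)→{3,4,5}. Safe: 6. Place at column 6.
Columns [3, 7, 9, 1, 5, 2, 8, 6, 4], r−c [-2, -5, -6, 3, 0, 4, -1, 2, 5], r+c [4, 9, 12, 5, 10, 8, 15, 14, 13] are all distinct, so no two queens attack.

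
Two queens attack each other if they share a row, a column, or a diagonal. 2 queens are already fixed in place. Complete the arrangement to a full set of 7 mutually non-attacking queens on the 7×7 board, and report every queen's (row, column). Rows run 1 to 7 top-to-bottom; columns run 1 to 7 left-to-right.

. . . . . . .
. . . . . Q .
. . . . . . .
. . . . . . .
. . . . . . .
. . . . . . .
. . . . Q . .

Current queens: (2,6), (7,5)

(1,2) (2,6) (3,3) (4,7) (5,4) (6,1) (7,5)

Row 1: attacked by (2,6)→{5,6,7}; (7,5)→{5}. Safe: 1, 2, 3, 4. Place at column 2.
Row 3: attacked by (1,2)→{2,4}; (2,6)→{5,6,7}; (7,5)→{1,5}. Safe: 3. Place at column 3.
Row 4: attacked by (1,2)→{2,5}; (2,6)→{4,6}; (3,3)→{2,3,4}; (7,5)→{2,5}. Safe: 1, 7. Place at column 7.
Row 5: attacked by (1,2)→{2,6}; (2,6)→{3,6}; (3,3)→{1,3,5}; (4,7)→{6,7}; (7,5)→{3,5,7}. Safe: 4. Place at column 4.
Row 6: attacked by (1,2)→{2,7}; (2,6)→{2,6}; (3,3)→{3,6}; (4,7)→{5,7}; (5,4)→{3,4,5}; (7,5)→{4,5,6}. Safe: 1. Place at column 1.
Columns [2, 6, 3, 7, 4, 1, 5], r−c [-1, -4, 0, -3, 1, 5, 2], r+c [3, 8, 6, 11, 9, 7, 12] are all distinct, so no two queens attack.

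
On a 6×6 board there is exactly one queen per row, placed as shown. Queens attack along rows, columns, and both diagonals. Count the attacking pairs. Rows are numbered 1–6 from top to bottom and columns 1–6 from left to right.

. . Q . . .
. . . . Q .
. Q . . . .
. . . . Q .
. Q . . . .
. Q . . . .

5

Same column: (2,5)–(4,5) (column 5); (3,2)–(5,2) (column 2); (3,2)–(6,2) (column 2); (5,2)–(6,2) (column 2).
Same diagonal: (2,5)–(5,2) (|2−5| = |5−2| = 3).
Total attacking pairs: 5.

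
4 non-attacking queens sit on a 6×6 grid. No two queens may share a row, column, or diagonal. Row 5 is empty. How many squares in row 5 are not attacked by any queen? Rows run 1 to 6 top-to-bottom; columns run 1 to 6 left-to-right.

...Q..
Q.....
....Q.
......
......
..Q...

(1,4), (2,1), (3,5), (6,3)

1

(1,4) attacks row 5 at column 4.
(2,1) attacks row 5 at column 1 and diagonals 4.
(3,5) attacks row 5 at column 5 and diagonals 3.
(6,3) attacks row 5 at column 3 and diagonals 2, 4.
Attacked columns: {1, 2, 3, 4, 5}. Safe: {6}.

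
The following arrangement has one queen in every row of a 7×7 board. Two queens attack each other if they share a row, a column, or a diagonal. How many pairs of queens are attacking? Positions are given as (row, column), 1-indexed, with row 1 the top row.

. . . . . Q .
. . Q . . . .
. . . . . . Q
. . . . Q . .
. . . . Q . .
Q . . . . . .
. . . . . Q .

5

Same column: (1,6)–(7,6) (column 6); (4,5)–(5,5) (column 5).
Same diagonal: (1,6)–(6,1) (|1−6| = |6−1| = 5); (2,3)–(4,5) (|2−4| = |3−5| = 2); (3,7)–(5,5) (|3−5| = |7−5| = 2).
Total attacking pairs: 5.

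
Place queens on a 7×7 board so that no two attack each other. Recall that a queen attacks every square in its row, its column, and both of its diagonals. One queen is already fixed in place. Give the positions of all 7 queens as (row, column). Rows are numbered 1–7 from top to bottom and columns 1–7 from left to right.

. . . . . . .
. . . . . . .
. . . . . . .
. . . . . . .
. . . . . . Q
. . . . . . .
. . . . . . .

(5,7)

Row 1: attacked by (5,7)→{3,7}. Safe: 1, 2, 4, 5, 6. Place at column 5.
Row 2: attacked by (1,5)→{4,5,6}; (5,7)→{4,7}. Safe: 1, 2, 3. Place at column 2.
Row 3: attacked by (1,5)→{3,5,7}; (2,2)→{1,2,3}; (5,7)→{5,7}. Safe: 4, 6. Place at column 6.
Row 4: attacked by (1,5)→{2,5}; (2,2)→{2,4}; (3,6)→{5,6,7}; (5,7)→{6,7}. Safe: 1, 3. Place at column 3.
Row 6: attacked by (1,5)→{5}; (2,2)→{2,6}; (3,6)→{3,6}; (4,3)→{1,3,5}; (5,7)→{6,7}. Safe: 4. Place at column 4.
Row 7: attacked by (1,5)→{5}; (2,2)→{2,7}; (3,6)→{2,6}; (4,3)→{3,6}; (5,7)→{5,7}; (6,4)→{3,4,5}. Safe: 1. Place at column 1.
Columns [5, 2, 6, 3, 7, 4, 1], r−c [-4, 0, -3, 1, -2, 2, 6], r+c [6, 4, 9, 7, 12, 10, 8] are all distinct, so no two queens attack.

(1,5) (2,2) (3,6) (4,3) (5,7) (6,4) (7,1)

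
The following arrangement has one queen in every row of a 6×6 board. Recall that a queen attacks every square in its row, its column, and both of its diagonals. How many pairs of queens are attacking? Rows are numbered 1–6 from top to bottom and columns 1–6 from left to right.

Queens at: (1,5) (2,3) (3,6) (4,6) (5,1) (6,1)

3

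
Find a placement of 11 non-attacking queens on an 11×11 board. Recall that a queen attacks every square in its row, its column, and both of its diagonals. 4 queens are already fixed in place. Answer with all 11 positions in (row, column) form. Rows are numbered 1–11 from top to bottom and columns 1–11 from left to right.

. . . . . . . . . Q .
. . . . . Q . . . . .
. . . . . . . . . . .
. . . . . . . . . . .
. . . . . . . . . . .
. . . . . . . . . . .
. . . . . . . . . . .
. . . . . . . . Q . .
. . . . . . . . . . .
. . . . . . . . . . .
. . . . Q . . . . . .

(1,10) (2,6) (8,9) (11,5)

(1,10) (2,6) (3,2) (4,11) (5,1) (6,3) (7,7) (8,9) (9,4) (10,8) (11,5)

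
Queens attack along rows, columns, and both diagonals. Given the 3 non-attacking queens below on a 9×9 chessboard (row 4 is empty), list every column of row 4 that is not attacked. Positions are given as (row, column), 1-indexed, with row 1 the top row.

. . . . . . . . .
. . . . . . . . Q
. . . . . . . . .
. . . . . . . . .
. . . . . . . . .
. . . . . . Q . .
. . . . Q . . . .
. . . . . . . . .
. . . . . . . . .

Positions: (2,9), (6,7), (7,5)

(2,9) attacks row 4 at column 9 and diagonals 7.
(6,7) attacks row 4 at column 7 and diagonals 5, 9.
(7,5) attacks row 4 at column 5 and diagonals 2, 8.
Attacked columns: {2, 5, 7, 8, 9}. Safe: {1, 3, 4, 6}.

columns 1, 3, 4, 6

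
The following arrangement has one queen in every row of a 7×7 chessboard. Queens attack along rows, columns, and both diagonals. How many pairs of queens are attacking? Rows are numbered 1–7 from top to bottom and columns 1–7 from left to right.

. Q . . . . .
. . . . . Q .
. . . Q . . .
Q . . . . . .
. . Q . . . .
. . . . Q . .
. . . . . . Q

2

Same diagonal: (1,2)–(3,4) (|1−3| = |2−4| = 2); (2,6)–(5,3) (|2−5| = |6−3| = 3).
Total attacking pairs: 2.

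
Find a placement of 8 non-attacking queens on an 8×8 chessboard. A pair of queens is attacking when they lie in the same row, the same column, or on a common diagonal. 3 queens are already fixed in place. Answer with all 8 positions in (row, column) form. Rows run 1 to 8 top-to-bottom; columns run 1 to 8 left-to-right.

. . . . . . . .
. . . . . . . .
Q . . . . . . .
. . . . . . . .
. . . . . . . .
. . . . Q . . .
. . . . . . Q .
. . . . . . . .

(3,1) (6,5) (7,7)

Row 1: attacked by (3,1)→{1,3}; (6,5)→{5}; (7,7)→{1,7}. Safe: 2, 4, 6, 8. Place at column 8.
Row 2: attacked by (1,8)→{7,8}; (3,1)→{1,2}; (6,5)→{1,5}; (7,7)→{2,7}. Safe: 3, 4, 6. Place at column 3.
Row 4: attacked by (1,8)→{5,8}; (2,3)→{1,3,5}; (3,1)→{1,2}; (6,5)→{3,5,7}; (7,7)→{4,7}. Safe: 6. Place at column 6.
Row 5: attacked by (1,8)→{4,8}; (2,3)→{3,6}; (3,1)→{1,3}; (4,6)→{5,6,7}; (6,5)→{4,5,6}; (7,7)→{5,7}. Safe: 2. Place at column 2.
Row 8: attacked by (1,8)→{1,8}; (2,3)→{3}; (3,1)→{1,6}; (4,6)→{2,6}; (5,2)→{2,5}; (6,5)→{3,5,7}; (7,7)→{6,7,8}. Safe: 4. Place at column 4.
Columns [8, 3, 1, 6, 2, 5, 7, 4], r−c [-7, -1, 2, -2, 3, 1, 0, 4], r+c [9, 5, 4, 10, 7, 11, 14, 12] are all distinct, so no two queens attack.

(1,8) (2,3) (3,1) (4,6) (5,2) (6,5) (7,7) (8,4)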